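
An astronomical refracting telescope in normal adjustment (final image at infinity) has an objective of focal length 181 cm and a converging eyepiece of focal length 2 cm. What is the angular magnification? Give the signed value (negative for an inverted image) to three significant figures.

M = -f_obj/f_eye = -181/(2) = -90.500.

-90.5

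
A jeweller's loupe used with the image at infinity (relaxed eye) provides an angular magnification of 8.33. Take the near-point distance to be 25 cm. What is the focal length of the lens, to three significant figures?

3.00 cm

For the image at infinity, M = D/f.
f = D/M = 25/8.33 = 3.001 cm.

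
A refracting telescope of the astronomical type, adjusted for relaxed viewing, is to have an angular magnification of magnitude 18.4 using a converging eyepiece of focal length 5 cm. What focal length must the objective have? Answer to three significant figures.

|M| = f_obj/|f_eye|, so f_obj = |M| x |f_eye| = 18.4 x 5 = 92.000 cm.

92.0 cm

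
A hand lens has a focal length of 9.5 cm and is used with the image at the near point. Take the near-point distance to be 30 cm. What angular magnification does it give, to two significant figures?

M = 1 + D/f = 1 + 30/9.5 = 4.158.

4.2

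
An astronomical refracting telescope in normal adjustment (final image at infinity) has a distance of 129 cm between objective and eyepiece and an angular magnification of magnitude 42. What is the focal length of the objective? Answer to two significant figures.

In normal adjustment the tube length equals f_obj + f_eye and |M| = f_obj/f_eye.
So f_obj = 42 f_eye and 42 f_eye + f_eye = 129 cm, giving f_eye = 129/43 = 3.000 cm and f_obj = 126.000 cm.

130 cm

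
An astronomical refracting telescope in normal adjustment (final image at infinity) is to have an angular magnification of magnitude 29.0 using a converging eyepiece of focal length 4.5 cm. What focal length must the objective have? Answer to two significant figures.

|M| = f_obj/|f_eye|, so f_obj = |M| x |f_eye| = 29.0 x 4.5 = 130.500 cm.

130 cm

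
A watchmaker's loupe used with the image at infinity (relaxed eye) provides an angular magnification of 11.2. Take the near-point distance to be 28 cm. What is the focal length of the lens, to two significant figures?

2.5 cm

For the image at infinity, M = D/f.
f = D/M = 28/11.2 = 2.500 cm.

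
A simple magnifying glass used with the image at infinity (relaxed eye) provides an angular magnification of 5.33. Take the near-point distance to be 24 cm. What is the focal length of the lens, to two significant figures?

4.5 cm

For the image at infinity, M = D/f.
f = D/M = 24/5.33 = 4.503 cm.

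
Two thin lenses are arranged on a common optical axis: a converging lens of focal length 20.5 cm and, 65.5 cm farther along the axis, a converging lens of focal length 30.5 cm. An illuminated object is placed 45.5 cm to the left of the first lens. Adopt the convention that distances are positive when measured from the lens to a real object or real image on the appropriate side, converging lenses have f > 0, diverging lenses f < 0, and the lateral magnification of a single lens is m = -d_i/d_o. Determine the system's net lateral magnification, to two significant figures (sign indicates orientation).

First lens: d_i1 = 1/(1/20.5 - 1/45.5) = 37.310 cm.
m_1 = -(37.310)/45.5 = -0.8200.
That image sits 28.190 cm in front of the second lens, so d_o2 = 28.190 cm.
Second lens: d_i2 = 1/(1/30.5 - 1/(28.190)) = -372.206 cm.
m_2 = -(-372.206)/(28.190) = 13.2035.
Overall magnification: m = m_1 m_2 = -10.8268.

-11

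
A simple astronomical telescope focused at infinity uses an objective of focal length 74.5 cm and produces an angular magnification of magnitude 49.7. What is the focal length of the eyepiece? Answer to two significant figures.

|M| = f_obj/f_eye, so f_eye = f_obj/|M| = 74.5/49.7 = 1.499 cm.

1.5 cm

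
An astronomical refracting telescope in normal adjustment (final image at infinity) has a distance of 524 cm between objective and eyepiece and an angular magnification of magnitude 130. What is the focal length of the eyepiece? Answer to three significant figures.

4.00 cm

In normal adjustment the tube length equals f_obj + f_eye and |M| = f_obj/f_eye.
So f_obj = 130 f_eye and 130 f_eye + f_eye = 524 cm, giving f_eye = 524/131 = 4.000 cm and f_obj = 520.000 cm.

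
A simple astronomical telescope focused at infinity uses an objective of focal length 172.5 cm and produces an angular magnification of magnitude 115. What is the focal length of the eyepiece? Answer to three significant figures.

|M| = f_obj/f_eye, so f_eye = f_obj/|M| = 172.5/115.0 = 1.500 cm.

1.50 cm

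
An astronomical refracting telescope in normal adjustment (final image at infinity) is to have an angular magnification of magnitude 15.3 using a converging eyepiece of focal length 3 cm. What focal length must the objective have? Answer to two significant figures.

46 cm

|M| = f_obj/|f_eye|, so f_obj = |M| x |f_eye| = 15.3 x 3 = 45.900 cm.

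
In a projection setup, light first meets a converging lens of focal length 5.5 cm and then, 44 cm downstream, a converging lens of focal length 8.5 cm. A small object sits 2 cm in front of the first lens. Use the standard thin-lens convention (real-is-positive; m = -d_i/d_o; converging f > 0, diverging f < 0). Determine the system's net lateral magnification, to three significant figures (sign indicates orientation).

-0.346

Applying the thin-lens equation to the first lens, 1/5.5 = 1/2 + 1/d_i1, which gives d_i1 = -3.143 cm.
Its lateral magnification is m_1 = -d_i1/d_o1 = -(-3.143)/2 = 1.5714.
The intermediate image is virtual, 3.143 cm to the left of lens 1, so d_o2 = L - d_i1 = 44 - (-3.143) = 47.143 cm.
Applying the thin-lens equation again with f_2 = 8.5 cm and d_o2 = 47.143 cm gives d_i2 = 10.370 cm.
m_2 = -(10.370)/(47.143) = -0.2200.
Overall magnification: m = m_1 m_2 = -0.3457.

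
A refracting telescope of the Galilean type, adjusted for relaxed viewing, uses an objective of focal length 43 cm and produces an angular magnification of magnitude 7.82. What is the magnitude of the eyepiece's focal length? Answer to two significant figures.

5.5 cm

|M| = f_obj/|f_eye|, so |f_eye| = f_obj/|M| = 43/7.82 = 5.499 cm.
(The eyepiece is diverging, so its signed focal length is -5.499 cm.)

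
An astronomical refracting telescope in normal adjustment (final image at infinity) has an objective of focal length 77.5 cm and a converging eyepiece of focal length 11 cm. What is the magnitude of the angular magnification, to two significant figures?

|M| = f_obj/|f_eye| = 77.5/11 = 7.045.

7.0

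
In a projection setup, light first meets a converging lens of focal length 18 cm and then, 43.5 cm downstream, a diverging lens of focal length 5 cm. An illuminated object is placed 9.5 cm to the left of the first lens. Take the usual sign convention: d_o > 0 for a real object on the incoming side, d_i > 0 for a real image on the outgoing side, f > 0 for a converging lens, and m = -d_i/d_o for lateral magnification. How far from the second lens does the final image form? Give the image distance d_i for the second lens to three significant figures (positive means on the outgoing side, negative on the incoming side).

-4.64 cm

Applying the thin-lens equation to the first lens, 1/18 = 1/9.5 + 1/d_i1, which gives d_i1 = -20.118 cm.
The intermediate image is virtual, 20.118 cm to the left of lens 1, so d_o2 = L - d_i1 = 43.5 - (-20.118) = 63.618 cm.
Applying the thin-lens equation again with f_2 = -5 cm and d_o2 = 63.618 cm gives d_i2 = -4.636 cm.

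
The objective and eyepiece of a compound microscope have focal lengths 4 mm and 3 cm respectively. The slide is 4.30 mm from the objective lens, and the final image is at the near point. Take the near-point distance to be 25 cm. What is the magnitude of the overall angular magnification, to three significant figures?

124

Convert to cm: f_obj = 4 mm = 0.4 cm; d_o = 4.30 mm = 0.43 cm.
Objective: 1/d_i = 1/f_obj - 1/d_o = 1/0.4 - 1/0.43 = 0.17442 cm^-1, so d_i = 5.733 cm.
m_obj = -d_i/d_o = -5.733/0.43 = -13.333.
Eyepiece angular magnification (image at near point): M_eye = 1 + D/f_e = 1 + 25/3 = 9.333.
Overall M = m_obj x M_eye = (-13.333)(9.333) = -124.44.
|M| = 124.44.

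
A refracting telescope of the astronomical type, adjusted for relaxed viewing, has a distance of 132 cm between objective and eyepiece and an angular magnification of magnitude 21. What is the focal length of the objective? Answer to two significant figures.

130 cm

In normal adjustment the tube length equals f_obj + f_eye and |M| = f_obj/f_eye.
So f_obj = 21 f_eye and 21 f_eye + f_eye = 132 cm, giving f_eye = 132/22 = 6.000 cm and f_obj = 126.000 cm.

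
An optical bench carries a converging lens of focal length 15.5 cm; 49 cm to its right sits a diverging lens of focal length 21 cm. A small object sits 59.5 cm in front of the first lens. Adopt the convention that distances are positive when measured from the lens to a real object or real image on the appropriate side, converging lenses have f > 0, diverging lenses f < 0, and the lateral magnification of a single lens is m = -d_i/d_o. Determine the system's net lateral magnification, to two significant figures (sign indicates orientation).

-0.15

Lens 1: 1/d_i1 = 1/f_1 - 1/d_o1 = 1/15.5 - 1/59.5 = 0.04771 cm^-1, so d_i1 = 20.960 cm.
m_1 = -(20.960)/59.5 = -0.3523.
Object distance for lens 2: d_o2 = 49 - 20.960 = 28.040 cm.
Lens 2: 1/d_i2 = 1/f_2 - 1/d_o2 = 1/(-21) - 1/(28.040) = -0.08328 cm^-1, so d_i2 = -12.007 cm.
m_2 = -(-12.007)/(28.040) = 0.4282.
Overall magnification: m = m_1 m_2 = -0.1509.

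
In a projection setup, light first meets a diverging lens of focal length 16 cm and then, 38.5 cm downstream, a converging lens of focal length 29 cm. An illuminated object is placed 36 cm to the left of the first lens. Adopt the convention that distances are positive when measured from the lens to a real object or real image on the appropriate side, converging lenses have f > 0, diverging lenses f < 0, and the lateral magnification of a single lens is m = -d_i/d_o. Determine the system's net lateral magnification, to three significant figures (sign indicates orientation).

-0.434

First lens: d_i1 = 1/(1/(-16) - 1/36) = -11.077 cm.
m_1 = -(-11.077)/36 = 0.3077.
With d_i1 < 0 the first image is virtual and lies on the object side; the object distance for lens 2 is d_o2 = 38.5 - (-11.077) = 49.577 cm.
Second lens: d_i2 = 1/(1/29 - 1/(49.577)) = 69.871 cm.
m_2 = -(69.871)/(49.577) = -1.4093.
The system's lateral magnification is m_1 m_2 = (0.3077)(-1.4093) = -0.4336.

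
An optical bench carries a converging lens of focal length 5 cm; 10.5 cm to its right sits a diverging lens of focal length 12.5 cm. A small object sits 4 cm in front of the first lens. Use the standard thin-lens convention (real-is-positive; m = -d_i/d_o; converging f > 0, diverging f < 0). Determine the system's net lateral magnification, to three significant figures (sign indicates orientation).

First lens: d_i1 = 1/(1/5 - 1/4) = -20.000 cm.
m_1 = -(-20.000)/4 = 5.0000.
The intermediate image is virtual, 20.000 cm to the left of lens 1, so d_o2 = L - d_i1 = 10.5 - (-20.000) = 30.500 cm.
Second lens: d_i2 = 1/(1/(-12.5) - 1/(30.500)) = -8.866 cm.
m_2 = -(-8.866)/(30.500) = 0.2907.
The system's lateral magnification is m_1 m_2 = (5.0000)(0.2907) = 1.4535.

1.45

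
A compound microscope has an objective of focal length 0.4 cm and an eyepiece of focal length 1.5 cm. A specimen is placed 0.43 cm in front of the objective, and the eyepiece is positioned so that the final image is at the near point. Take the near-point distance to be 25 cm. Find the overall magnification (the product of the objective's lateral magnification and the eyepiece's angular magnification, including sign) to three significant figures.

-236

Objective: 1/d_i = 1/f_obj - 1/d_o = 1/0.4 - 1/0.43 = 0.17442 cm^-1, so d_i = 5.733 cm.
m_obj = -d_i/d_o = -5.733/0.43 = -13.333.
Eyepiece angular magnification (image at near point): M_eye = 1 + D/f_e = 1 + 25/1.5 = 17.667.
Overall M = m_obj x M_eye = (-13.333)(17.667) = -235.56.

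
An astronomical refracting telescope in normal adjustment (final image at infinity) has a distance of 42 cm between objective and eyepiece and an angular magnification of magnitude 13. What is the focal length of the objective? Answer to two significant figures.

39 cm

In normal adjustment the tube length equals f_obj + f_eye and |M| = f_obj/f_eye.
So f_obj = 13 f_eye and 13 f_eye + f_eye = 42 cm, giving f_eye = 42/14 = 3.000 cm and f_obj = 39.000 cm.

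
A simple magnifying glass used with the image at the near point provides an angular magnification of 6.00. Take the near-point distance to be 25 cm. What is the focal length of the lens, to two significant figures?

5.0 cm

For the image at the near point, M = 1 + D/f.
f = D/(M - 1) = 25/(6.0 - 1) = 5.000 cm.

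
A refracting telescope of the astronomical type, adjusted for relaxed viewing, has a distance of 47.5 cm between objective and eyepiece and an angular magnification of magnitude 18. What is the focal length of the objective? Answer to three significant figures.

45.0 cm

In normal adjustment the tube length equals f_obj + f_eye and |M| = f_obj/f_eye.
So f_obj = 18 f_eye and 18 f_eye + f_eye = 47.5 cm, giving f_eye = 47.5/19 = 2.500 cm and f_obj = 45.000 cm.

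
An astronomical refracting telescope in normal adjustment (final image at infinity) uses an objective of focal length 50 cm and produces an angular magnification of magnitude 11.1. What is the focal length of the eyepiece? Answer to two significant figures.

|M| = f_obj/f_eye, so f_eye = f_obj/|M| = 50/11.1 = 4.505 cm.

4.5 cm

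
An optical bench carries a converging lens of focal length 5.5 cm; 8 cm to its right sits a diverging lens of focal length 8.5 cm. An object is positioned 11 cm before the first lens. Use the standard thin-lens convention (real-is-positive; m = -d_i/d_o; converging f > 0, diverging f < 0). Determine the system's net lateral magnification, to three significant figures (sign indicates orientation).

-1.55

First lens: d_i1 = 1/(1/5.5 - 1/11) = 11.000 cm.
m_1 = -(11.000)/11 = -1.0000.
Since 11.000 cm > 8 cm, the first image lies past the second lens and serves as a virtual object: d_o2 = L - d_i1 = -3.000 cm.
Second lens: d_i2 = 1/(1/(-8.5) - 1/(-3.000)) = 4.636 cm.
m_2 = -(4.636)/(-3.000) = 1.5455.
Total m = m_1 x m_2 = (-1.0000)(1.5455) = -1.5455.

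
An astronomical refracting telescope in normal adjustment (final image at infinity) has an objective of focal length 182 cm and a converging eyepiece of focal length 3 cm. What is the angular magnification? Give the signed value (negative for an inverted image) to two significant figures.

-61

M = -f_obj/f_eye = -182/(3) = -60.667.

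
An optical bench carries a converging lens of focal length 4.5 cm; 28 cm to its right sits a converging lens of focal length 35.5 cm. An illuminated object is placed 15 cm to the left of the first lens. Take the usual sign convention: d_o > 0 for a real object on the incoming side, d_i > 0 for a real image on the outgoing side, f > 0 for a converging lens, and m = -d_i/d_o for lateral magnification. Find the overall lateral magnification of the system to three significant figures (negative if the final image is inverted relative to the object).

-1.09

First lens: d_i1 = 1/(1/4.5 - 1/15) = 6.429 cm.
m_1 = -(6.429)/15 = -0.4286.
That image sits 21.571 cm in front of the second lens, so d_o2 = 21.571 cm.
Second lens: d_i2 = 1/(1/35.5 - 1/(21.571)) = -54.979 cm.
m_2 = -(-54.979)/(21.571) = 2.5487.
Overall magnification: m = m_1 m_2 = -1.0923.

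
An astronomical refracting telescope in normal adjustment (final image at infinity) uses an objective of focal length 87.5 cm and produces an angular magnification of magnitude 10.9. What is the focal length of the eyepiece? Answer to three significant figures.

|M| = f_obj/f_eye, so f_eye = f_obj/|M| = 87.5/10.9 = 8.028 cm.

8.03 cm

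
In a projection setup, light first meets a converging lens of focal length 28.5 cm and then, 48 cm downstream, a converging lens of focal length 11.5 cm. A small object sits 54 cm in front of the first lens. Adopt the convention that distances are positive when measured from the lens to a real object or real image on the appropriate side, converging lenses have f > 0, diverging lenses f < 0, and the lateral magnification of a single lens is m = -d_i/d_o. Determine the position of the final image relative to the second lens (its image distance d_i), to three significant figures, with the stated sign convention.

Lens 1: 1/d_i1 = 1/f_1 - 1/d_o1 = 1/28.5 - 1/54 = 0.01657 cm^-1, so d_i1 = 60.353 cm.
Since 60.353 cm > 48 cm, the first image lies past the second lens and serves as a virtual object: d_o2 = L - d_i1 = -12.353 cm.
Lens 2: 1/d_i2 = 1/f_2 - 1/d_o2 = 1/11.5 - 1/(-12.353) = 0.16791 cm^-1, so d_i2 = 5.956 cm.

5.96 cm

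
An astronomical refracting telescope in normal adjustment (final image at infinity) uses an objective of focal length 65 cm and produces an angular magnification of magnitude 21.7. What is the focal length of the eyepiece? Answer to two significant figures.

|M| = f_obj/f_eye, so f_eye = f_obj/|M| = 65/21.7 = 2.995 cm.

3.0 cm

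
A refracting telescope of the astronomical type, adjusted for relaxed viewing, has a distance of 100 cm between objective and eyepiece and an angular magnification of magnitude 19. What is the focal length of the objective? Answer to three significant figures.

In normal adjustment the tube length equals f_obj + f_eye and |M| = f_obj/f_eye.
So f_obj = 19 f_eye and 19 f_eye + f_eye = 100 cm, giving f_eye = 100/20 = 5.000 cm and f_obj = 95.000 cm.

95.0 cm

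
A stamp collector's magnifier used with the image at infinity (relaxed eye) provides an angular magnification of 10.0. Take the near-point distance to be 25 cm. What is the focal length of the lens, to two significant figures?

For the image at infinity, M = D/f.
f = D/M = 25/10.0 = 2.500 cm.

2.5 cm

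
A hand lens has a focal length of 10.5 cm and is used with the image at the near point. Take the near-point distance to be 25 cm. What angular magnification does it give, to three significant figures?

3.38

M = 1 + D/f = 1 + 25/10.5 = 3.381.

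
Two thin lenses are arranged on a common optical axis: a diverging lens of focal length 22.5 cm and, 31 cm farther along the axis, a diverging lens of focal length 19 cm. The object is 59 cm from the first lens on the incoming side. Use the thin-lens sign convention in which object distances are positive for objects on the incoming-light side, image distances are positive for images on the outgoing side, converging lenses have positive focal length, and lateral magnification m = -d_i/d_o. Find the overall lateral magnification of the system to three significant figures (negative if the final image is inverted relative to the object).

0.0791

First lens: d_i1 = 1/(1/(-22.5) - 1/59) = -16.288 cm.
m_1 = -(-16.288)/59 = 0.2761.
The intermediate image is virtual, 16.288 cm to the left of lens 1, so d_o2 = L - d_i1 = 31 - (-16.288) = 47.288 cm.
Second lens: d_i2 = 1/(1/(-19) - 1/(47.288)) = -13.554 cm.
m_2 = -(-13.554)/(47.288) = 0.2866.
Overall magnification: m = m_1 m_2 = 0.0791.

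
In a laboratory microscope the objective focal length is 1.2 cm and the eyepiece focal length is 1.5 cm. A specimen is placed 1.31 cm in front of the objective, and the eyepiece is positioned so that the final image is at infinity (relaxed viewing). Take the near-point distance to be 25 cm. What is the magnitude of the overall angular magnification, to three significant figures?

182

Objective: 1/d_i = 1/f_obj - 1/d_o = 1/1.2 - 1/1.31 = 0.06997 cm^-1, so d_i = 14.291 cm.
m_obj = -d_i/d_o = -14.291/1.31 = -10.909.
Eyepiece angular magnification (image at infinity): M_eye = D/f_e = 25/1.5 = 16.667.
Overall M = m_obj x M_eye = (-10.909)(16.667) = -181.82.
|M| = 181.82.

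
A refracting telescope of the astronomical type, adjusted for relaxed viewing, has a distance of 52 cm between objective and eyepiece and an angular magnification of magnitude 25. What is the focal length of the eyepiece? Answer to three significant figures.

2.00 cm

In normal adjustment the tube length equals f_obj + f_eye and |M| = f_obj/f_eye.
So f_obj = 25 f_eye and 25 f_eye + f_eye = 52 cm, giving f_eye = 52/26 = 2.000 cm and f_obj = 50.000 cm.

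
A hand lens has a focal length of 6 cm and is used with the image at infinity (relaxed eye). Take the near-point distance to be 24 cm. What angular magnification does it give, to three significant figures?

M = D/f = 24/6 = 4.000.

4.00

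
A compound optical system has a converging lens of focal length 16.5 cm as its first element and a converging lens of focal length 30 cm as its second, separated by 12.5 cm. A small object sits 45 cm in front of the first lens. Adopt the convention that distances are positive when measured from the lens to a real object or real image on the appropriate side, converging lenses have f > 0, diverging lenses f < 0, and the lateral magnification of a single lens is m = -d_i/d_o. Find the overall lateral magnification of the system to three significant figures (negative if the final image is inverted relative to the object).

-0.399

Applying the thin-lens equation to the first lens, 1/16.5 = 1/45 + 1/d_i1, which gives d_i1 = 26.053 cm.
Its lateral magnification is m_1 = -d_i1/d_o1 = -(26.053)/45 = -0.5789.
This image would form 26.053 cm past lens 1, i.e. 13.553 cm beyond lens 2, so it is a virtual object for lens 2: d_o2 = 12.5 - 26.053 = -13.553 cm.
Applying the thin-lens equation again with f_2 = 30 cm and d_o2 = -13.553 cm gives d_i2 = 9.335 cm.
m_2 = -(9.335)/(-13.553) = 0.6888.
Total m = m_1 x m_2 = (-0.5789)(0.6888) = -0.3988.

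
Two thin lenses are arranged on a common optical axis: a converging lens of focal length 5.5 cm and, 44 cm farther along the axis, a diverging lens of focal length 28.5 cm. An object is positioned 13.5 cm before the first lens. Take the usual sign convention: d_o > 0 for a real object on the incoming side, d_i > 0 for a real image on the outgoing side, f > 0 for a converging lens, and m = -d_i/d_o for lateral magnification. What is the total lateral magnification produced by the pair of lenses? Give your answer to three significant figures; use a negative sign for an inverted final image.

-0.310

Applying the thin-lens equation to the first lens, 1/5.5 = 1/13.5 + 1/d_i1, which gives d_i1 = 9.281 cm.
Its lateral magnification is m_1 = -d_i1/d_o1 = -(9.281)/13.5 = -0.6875.
Object distance for lens 2: d_o2 = 44 - 9.281 = 34.719 cm.
Applying the thin-lens equation again with f_2 = -28.5 cm and d_o2 = 34.719 cm gives d_i2 = -15.652 cm.
m_2 = -(-15.652)/(34.719) = 0.4508.
Overall magnification: m = m_1 m_2 = -0.3099.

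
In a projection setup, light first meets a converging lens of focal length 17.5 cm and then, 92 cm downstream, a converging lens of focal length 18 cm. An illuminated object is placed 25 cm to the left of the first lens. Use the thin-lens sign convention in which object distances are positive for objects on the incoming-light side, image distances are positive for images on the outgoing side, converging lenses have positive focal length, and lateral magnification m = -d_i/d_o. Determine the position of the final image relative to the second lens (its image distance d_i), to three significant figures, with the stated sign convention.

38.7 cm

Applying the thin-lens equation to the first lens, 1/17.5 = 1/25 + 1/d_i1, which gives d_i1 = 58.333 cm.
Object distance for lens 2: d_o2 = 92 - 58.333 = 33.667 cm.
Applying the thin-lens equation again with f_2 = 18 cm and d_o2 = 33.667 cm gives d_i2 = 38.681 cm.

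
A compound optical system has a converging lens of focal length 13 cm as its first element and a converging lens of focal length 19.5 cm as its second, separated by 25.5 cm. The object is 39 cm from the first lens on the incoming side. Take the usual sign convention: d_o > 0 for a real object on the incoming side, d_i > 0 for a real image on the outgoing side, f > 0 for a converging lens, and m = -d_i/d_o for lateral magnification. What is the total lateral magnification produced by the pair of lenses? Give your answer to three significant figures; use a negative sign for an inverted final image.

-0.722

Applying the thin-lens equation to the first lens, 1/13 = 1/39 + 1/d_i1, which gives d_i1 = 19.500 cm.
Its lateral magnification is m_1 = -d_i1/d_o1 = -(19.500)/39 = -0.5000.
Object distance for lens 2: d_o2 = 25.5 - 19.500 = 6.000 cm.
Applying the thin-lens equation again with f_2 = 19.5 cm and d_o2 = 6.000 cm gives d_i2 = -8.667 cm.
m_2 = -(-8.667)/(6.000) = 1.4444.
Overall magnification: m = m_1 m_2 = -0.7222.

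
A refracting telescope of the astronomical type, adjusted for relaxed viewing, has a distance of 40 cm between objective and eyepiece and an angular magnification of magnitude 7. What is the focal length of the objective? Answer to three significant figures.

In normal adjustment the tube length equals f_obj + f_eye and |M| = f_obj/f_eye.
So f_obj = 7 f_eye and 7 f_eye + f_eye = 40 cm, giving f_eye = 40/8 = 5.000 cm and f_obj = 35.000 cm.

35.0 cm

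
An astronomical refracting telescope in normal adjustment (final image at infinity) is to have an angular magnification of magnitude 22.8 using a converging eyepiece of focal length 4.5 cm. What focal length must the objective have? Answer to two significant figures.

100 cm

|M| = f_obj/|f_eye|, so f_obj = |M| x |f_eye| = 22.8 x 4.5 = 102.600 cm.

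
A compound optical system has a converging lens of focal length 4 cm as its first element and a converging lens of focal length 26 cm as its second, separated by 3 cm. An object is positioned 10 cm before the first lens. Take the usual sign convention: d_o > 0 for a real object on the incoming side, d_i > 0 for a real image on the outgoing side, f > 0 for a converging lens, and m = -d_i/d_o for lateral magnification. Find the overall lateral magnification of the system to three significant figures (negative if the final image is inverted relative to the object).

-0.584

First lens: d_i1 = 1/(1/4 - 1/10) = 6.667 cm.
m_1 = -(6.667)/10 = -0.6667.
This image would form 6.667 cm past lens 1, i.e. 3.667 cm beyond lens 2, so it is a virtual object for lens 2: d_o2 = 3 - 6.667 = -3.667 cm.
Second lens: d_i2 = 1/(1/26 - 1/(-3.667)) = 3.213 cm.
m_2 = -(3.213)/(-3.667) = 0.8764.
Overall magnification: m = m_1 m_2 = -0.5843.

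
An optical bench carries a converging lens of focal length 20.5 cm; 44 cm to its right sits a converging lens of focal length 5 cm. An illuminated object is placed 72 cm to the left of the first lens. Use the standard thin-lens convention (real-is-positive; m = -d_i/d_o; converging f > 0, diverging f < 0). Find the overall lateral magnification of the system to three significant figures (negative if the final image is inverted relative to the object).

Lens 1: 1/d_i1 = 1/f_1 - 1/d_o1 = 1/20.5 - 1/72 = 0.03489 cm^-1, so d_i1 = 28.660 cm.
m_1 = -(28.660)/72 = -0.3981.
That image sits 15.340 cm in front of the second lens, so d_o2 = 15.340 cm.
Lens 2: 1/d_i2 = 1/f_2 - 1/d_o2 = 1/5 - 1/(15.340) = 0.13481 cm^-1, so d_i2 = 7.418 cm.
m_2 = -(7.418)/(15.340) = -0.4836.
Total m = m_1 x m_2 = (-0.3981)(-0.4836) = 0.1925.

0.192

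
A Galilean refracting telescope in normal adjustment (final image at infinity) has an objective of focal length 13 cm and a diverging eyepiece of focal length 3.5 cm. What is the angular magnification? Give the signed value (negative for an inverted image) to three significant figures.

3.71

M = -f_obj/f_eye = -13/(-3.5) = 3.714.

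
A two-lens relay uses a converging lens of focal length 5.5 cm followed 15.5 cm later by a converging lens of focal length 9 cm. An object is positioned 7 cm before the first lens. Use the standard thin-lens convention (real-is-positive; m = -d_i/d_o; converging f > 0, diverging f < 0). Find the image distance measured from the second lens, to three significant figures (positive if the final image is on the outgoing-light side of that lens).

4.77 cm

First lens: d_i1 = 1/(1/5.5 - 1/7) = 25.667 cm.
This image would form 25.667 cm past lens 1, i.e. 10.167 cm beyond lens 2, so it is a virtual object for lens 2: d_o2 = 15.5 - 25.667 = -10.167 cm.
Second lens: d_i2 = 1/(1/9 - 1/(-10.167)) = 4.774 cm.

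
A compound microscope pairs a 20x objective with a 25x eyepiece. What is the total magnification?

500

The overall magnification of a compound microscope is the product of the objective and eyepiece magnifications:
M = M_obj x M_eye = 20 x 25 = 500.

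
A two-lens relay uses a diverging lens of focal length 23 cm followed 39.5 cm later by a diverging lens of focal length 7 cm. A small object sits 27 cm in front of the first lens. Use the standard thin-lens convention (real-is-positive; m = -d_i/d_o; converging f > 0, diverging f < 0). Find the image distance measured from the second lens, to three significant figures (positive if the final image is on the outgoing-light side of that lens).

-6.17 cm

First lens: d_i1 = 1/(1/(-23) - 1/27) = -12.420 cm.
With d_i1 < 0 the first image is virtual and lies on the object side; the object distance for lens 2 is d_o2 = 39.5 - (-12.420) = 51.920 cm.
Second lens: d_i2 = 1/(1/(-7) - 1/(51.920)) = -6.168 cm.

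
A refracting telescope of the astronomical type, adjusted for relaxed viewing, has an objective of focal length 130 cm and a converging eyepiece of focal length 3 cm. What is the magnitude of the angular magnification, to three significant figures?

|M| = f_obj/|f_eye| = 130/3 = 43.333.

43.3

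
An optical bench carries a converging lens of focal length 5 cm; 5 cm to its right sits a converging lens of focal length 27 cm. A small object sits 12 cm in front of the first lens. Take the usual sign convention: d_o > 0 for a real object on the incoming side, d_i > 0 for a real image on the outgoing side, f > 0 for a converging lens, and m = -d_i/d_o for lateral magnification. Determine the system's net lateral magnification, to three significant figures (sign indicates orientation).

Lens 1: 1/d_i1 = 1/f_1 - 1/d_o1 = 1/5 - 1/12 = 0.11667 cm^-1, so d_i1 = 8.571 cm.
m_1 = -(8.571)/12 = -0.7143.
This image would form 8.571 cm past lens 1, i.e. 3.571 cm beyond lens 2, so it is a virtual object for lens 2: d_o2 = 5 - 8.571 = -3.571 cm.
Lens 2: 1/d_i2 = 1/f_2 - 1/d_o2 = 1/27 - 1/(-3.571) = 0.31704 cm^-1, so d_i2 = 3.154 cm.
m_2 = -(3.154)/(-3.571) = 0.8832.
Total m = m_1 x m_2 = (-0.7143)(0.8832) = -0.6308.

-0.631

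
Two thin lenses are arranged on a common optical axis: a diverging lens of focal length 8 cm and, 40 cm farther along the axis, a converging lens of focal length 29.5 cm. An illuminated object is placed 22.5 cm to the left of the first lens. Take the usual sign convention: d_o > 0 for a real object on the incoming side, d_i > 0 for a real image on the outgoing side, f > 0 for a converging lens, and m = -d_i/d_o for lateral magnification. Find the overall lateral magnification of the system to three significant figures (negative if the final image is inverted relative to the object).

-0.472

First lens: d_i1 = 1/(1/(-8) - 1/22.5) = -5.902 cm.
m_1 = -(-5.902)/22.5 = 0.2623.
With d_i1 < 0 the first image is virtual and lies on the object side; the object distance for lens 2 is d_o2 = 40 - (-5.902) = 45.902 cm.
Second lens: d_i2 = 1/(1/29.5 - 1/(45.902)) = 82.559 cm.
m_2 = -(82.559)/(45.902) = -1.7986.
Overall magnification: m = m_1 m_2 = -0.4718.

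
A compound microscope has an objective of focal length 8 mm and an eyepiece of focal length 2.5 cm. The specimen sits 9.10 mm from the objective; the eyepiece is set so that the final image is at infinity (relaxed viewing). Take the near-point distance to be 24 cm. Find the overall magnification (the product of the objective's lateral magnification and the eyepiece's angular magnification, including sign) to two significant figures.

Convert to cm: f_obj = 8 mm = 0.8 cm; d_o = 9.10 mm = 0.91 cm.
Objective: 1/d_i = 1/f_obj - 1/d_o = 1/0.8 - 1/0.91 = 0.15110 cm^-1, so d_i = 6.618 cm.
m_obj = -d_i/d_o = -6.618/0.91 = -7.273.
Eyepiece angular magnification (image at infinity): M_eye = D/f_e = 24/2.5 = 9.600.
Overall M = m_obj x M_eye = (-7.273)(9.600) = -69.82.

-70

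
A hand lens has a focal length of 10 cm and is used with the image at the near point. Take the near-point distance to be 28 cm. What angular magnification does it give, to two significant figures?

M = 1 + D/f = 1 + 28/10 = 3.800.

3.8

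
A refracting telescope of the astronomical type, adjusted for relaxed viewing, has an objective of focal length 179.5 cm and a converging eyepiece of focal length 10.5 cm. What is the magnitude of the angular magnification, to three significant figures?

|M| = f_obj/|f_eye| = 179.5/10.5 = 17.095.

17.1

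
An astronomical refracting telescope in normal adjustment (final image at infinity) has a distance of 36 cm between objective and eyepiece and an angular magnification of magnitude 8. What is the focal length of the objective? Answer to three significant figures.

32.0 cm

In normal adjustment the tube length equals f_obj + f_eye and |M| = f_obj/f_eye.
So f_obj = 8 f_eye and 8 f_eye + f_eye = 36 cm, giving f_eye = 36/9 = 4.000 cm and f_obj = 32.000 cm.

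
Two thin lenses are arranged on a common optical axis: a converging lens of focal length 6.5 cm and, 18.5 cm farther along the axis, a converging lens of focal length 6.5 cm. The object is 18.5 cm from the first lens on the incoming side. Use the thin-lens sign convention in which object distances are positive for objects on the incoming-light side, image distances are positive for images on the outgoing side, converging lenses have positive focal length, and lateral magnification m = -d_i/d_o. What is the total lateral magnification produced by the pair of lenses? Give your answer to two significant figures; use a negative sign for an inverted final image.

Applying the thin-lens equation to the first lens, 1/6.5 = 1/18.5 + 1/d_i1, which gives d_i1 = 10.021 cm.
Its lateral magnification is m_1 = -d_i1/d_o1 = -(10.021)/18.5 = -0.5417.
That image sits 8.479 cm in front of the second lens, so d_o2 = 8.479 cm.
Applying the thin-lens equation again with f_2 = 6.5 cm and d_o2 = 8.479 cm gives d_i2 = 27.847 cm.
m_2 = -(27.847)/(8.479) = -3.2842.
Overall magnification: m = m_1 m_2 = 1.7789.

1.8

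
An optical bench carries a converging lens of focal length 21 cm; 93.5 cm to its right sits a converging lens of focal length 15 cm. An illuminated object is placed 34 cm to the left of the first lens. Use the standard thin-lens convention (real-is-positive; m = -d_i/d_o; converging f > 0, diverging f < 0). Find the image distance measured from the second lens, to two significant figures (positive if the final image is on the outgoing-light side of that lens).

Lens 1: 1/d_i1 = 1/f_1 - 1/d_o1 = 1/21 - 1/34 = 0.01821 cm^-1, so d_i1 = 54.923 cm.
That image sits 38.577 cm in front of the second lens, so d_o2 = 38.577 cm.
Lens 2: 1/d_i2 = 1/f_2 - 1/d_o2 = 1/15 - 1/(38.577) = 0.04074 cm^-1, so d_i2 = 24.543 cm.

25 cm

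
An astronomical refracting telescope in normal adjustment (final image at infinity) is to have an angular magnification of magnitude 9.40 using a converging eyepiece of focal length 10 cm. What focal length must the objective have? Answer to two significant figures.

94 cm

|M| = f_obj/|f_eye|, so f_obj = |M| x |f_eye| = 9.4 x 10 = 94.000 cm.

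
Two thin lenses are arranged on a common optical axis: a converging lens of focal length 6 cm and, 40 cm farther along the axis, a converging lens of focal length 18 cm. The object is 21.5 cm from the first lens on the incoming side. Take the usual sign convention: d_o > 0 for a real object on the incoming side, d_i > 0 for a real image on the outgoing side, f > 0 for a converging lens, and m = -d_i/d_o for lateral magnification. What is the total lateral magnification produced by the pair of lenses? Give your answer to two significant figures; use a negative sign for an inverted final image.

0.51

First lens: d_i1 = 1/(1/6 - 1/21.5) = 8.323 cm.
m_1 = -(8.323)/21.5 = -0.3871.
The intermediate image is 8.323 cm to the right of lens 1, so d_o2 = L - d_i1 = 40 - 8.323 = 31.677 cm.
Second lens: d_i2 = 1/(1/18 - 1/(31.677)) = 41.689 cm.
m_2 = -(41.689)/(31.677) = -1.3160.
Overall magnification: m = m_1 m_2 = 0.5094.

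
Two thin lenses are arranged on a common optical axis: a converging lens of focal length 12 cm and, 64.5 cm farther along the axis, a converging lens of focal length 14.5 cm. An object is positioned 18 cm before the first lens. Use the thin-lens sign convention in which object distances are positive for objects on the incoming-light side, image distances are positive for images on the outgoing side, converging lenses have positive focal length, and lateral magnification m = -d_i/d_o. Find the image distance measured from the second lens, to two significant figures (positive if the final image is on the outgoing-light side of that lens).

30 cm

Applying the thin-lens equation to the first lens, 1/12 = 1/18 + 1/d_i1, which gives d_i1 = 36.000 cm.
Object distance for lens 2: d_o2 = 64.5 - 36.000 = 28.500 cm.
Applying the thin-lens equation again with f_2 = 14.5 cm and d_o2 = 28.500 cm gives d_i2 = 29.518 cm.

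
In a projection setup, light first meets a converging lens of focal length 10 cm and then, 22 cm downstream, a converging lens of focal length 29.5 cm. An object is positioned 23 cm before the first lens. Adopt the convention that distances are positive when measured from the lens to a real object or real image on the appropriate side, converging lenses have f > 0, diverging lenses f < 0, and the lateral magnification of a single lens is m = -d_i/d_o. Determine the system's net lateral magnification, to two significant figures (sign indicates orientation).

-0.90

First lens: d_i1 = 1/(1/10 - 1/23) = 17.692 cm.
m_1 = -(17.692)/23 = -0.7692.
The intermediate image is 17.692 cm to the right of lens 1, so d_o2 = L - d_i1 = 22 - 17.692 = 4.308 cm.
Second lens: d_i2 = 1/(1/29.5 - 1/(4.308)) = -5.044 cm.
m_2 = -(-5.044)/(4.308) = 1.1710.
Total m = m_1 x m_2 = (-0.7692)(1.1710) = -0.9008.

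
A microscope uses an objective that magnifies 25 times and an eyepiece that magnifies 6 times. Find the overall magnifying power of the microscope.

150

The overall magnification of a compound microscope is the product of the objective and eyepiece magnifications:
M = M_obj x M_eye = 25 x 6 = 150.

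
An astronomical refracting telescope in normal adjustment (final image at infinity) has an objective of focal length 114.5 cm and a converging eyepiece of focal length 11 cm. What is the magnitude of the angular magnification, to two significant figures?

|M| = f_obj/|f_eye| = 114.5/11 = 10.409.

10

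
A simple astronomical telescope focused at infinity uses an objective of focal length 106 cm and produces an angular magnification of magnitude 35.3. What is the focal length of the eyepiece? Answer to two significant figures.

3.0 cm

|M| = f_obj/f_eye, so f_eye = f_obj/|M| = 106/35.3 = 3.003 cm.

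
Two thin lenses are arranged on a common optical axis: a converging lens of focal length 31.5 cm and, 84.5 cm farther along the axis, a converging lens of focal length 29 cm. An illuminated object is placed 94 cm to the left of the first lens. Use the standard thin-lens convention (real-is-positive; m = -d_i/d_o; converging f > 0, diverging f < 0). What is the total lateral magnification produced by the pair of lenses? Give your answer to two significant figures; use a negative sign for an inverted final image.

Applying the thin-lens equation to the first lens, 1/31.5 = 1/94 + 1/d_i1, which gives d_i1 = 47.376 cm.
Its lateral magnification is m_1 = -d_i1/d_o1 = -(47.376)/94 = -0.5040.
The intermediate image is 47.376 cm to the right of lens 1, so d_o2 = L - d_i1 = 84.5 - 47.376 = 37.124 cm.
Applying the thin-lens equation again with f_2 = 29 cm and d_o2 = 37.124 cm gives d_i2 = 132.520 cm.
m_2 = -(132.520)/(37.124) = -3.5697.
The system's lateral magnification is m_1 m_2 = (-0.5040)(-3.5697) = 1.7991.

1.8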